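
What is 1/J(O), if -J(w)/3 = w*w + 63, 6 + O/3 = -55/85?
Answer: -289/399384 ≈ -0.00072361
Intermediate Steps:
O = -339/17 (O = -18 + 3*(-55/85) = -18 + 3*(-55*1/85) = -18 + 3*(-11/17) = -18 - 33/17 = -339/17 ≈ -19.941)
J(w) = -189 - 3*w**2 (J(w) = -3*(w*w + 63) = -3*(w**2 + 63) = -3*(63 + w**2) = -189 - 3*w**2)
1/J(O) = 1/(-189 - 3*(-339/17)**2) = 1/(-189 - 3*114921/289) = 1/(-189 - 344763/289) = 1/(-399384/289) = -289/399384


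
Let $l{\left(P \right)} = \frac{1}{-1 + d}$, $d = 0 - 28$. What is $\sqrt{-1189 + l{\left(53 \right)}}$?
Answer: $\frac{i \sqrt{999978}}{29} \approx 34.482 i$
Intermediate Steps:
$d = -28$ ($d = 0 - 28 = -28$)
$l{\left(P \right)} = - \frac{1}{29}$ ($l{\left(P \right)} = \frac{1}{-1 - 28} = \frac{1}{-29} = - \frac{1}{29}$)
$\sqrt{-1189 + l{\left(53 \right)}} = \sqrt{-1189 - \frac{1}{29}} = \sqrt{- \frac{34482}{29}} = \frac{i \sqrt{999978}}{29}$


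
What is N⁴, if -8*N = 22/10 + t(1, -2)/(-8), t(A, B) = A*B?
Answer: 5764801/655360000 ≈ 0.0087964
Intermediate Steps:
N = -49/160 (N = -(22/10 + (1*(-2))/(-8))/8 = -(22*(⅒) - 2*(-⅛))/8 = -(11/5 + ¼)/8 = -⅛*49/20 = -49/160 ≈ -0.30625)
N⁴ = (-49/160)⁴ = 5764801/655360000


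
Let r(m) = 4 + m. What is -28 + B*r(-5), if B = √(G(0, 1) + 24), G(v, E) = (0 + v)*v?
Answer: -28 - 2*√6 ≈ -32.899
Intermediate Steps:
G(v, E) = v² (G(v, E) = v*v = v²)
B = 2*√6 (B = √(0² + 24) = √(0 + 24) = √24 = 2*√6 ≈ 4.8990)
-28 + B*r(-5) = -28 + (2*√6)*(4 - 5) = -28 + (2*√6)*(-1) = -28 - 2*√6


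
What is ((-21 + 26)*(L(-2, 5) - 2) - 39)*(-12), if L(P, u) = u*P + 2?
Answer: 1068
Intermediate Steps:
L(P, u) = 2 + P*u (L(P, u) = P*u + 2 = 2 + P*u)
((-21 + 26)*(L(-2, 5) - 2) - 39)*(-12) = ((-21 + 26)*((2 - 2*5) - 2) - 39)*(-12) = (5*((2 - 10) - 2) - 39)*(-12) = (5*(-8 - 2) - 39)*(-12) = (5*(-10) - 39)*(-12) = (-50 - 39)*(-12) = -89*(-12) = 1068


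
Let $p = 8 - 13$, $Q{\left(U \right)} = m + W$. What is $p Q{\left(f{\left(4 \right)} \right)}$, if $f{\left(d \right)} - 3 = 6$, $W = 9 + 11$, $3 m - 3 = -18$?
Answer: $-75$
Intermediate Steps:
$m = -5$ ($m = 1 + \frac{1}{3} \left(-18\right) = 1 - 6 = -5$)
$W = 20$
$f{\left(d \right)} = 9$ ($f{\left(d \right)} = 3 + 6 = 9$)
$Q{\left(U \right)} = 15$ ($Q{\left(U \right)} = -5 + 20 = 15$)
$p = -5$
$p Q{\left(f{\left(4 \right)} \right)} = \left(-5\right) 15 = -75$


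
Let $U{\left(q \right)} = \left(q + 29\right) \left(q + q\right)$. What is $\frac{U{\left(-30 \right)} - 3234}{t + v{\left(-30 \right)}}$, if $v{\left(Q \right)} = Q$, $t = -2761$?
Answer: $\frac{3174}{2791} \approx 1.1372$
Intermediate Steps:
$U{\left(q \right)} = 2 q \left(29 + q\right)$ ($U{\left(q \right)} = \left(29 + q\right) 2 q = 2 q \left(29 + q\right)$)
$\frac{U{\left(-30 \right)} - 3234}{t + v{\left(-30 \right)}} = \frac{2 \left(-30\right) \left(29 - 30\right) - 3234}{-2761 - 30} = \frac{2 \left(-30\right) \left(-1\right) - 3234}{-2791} = \left(60 - 3234\right) \left(- \frac{1}{2791}\right) = \left(-3174\right) \left(- \frac{1}{2791}\right) = \frac{3174}{2791}$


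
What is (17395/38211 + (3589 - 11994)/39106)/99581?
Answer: 359085415/148801833545646 ≈ 2.4132e-6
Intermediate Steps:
(17395/38211 + (3589 - 11994)/39106)/99581 = (17395*(1/38211) - 8405*1/39106)*(1/99581) = (17395/38211 - 8405/39106)*(1/99581) = (359085415/1494279366)*(1/99581) = 359085415/148801833545646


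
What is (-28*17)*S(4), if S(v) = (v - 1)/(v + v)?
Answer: -357/2 ≈ -178.50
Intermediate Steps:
S(v) = (-1 + v)/(2*v) (S(v) = (-1 + v)/((2*v)) = (-1 + v)*(1/(2*v)) = (-1 + v)/(2*v))
(-28*17)*S(4) = (-28*17)*((1/2)*(-1 + 4)/4) = -238*3/4 = -476*3/8 = -357/2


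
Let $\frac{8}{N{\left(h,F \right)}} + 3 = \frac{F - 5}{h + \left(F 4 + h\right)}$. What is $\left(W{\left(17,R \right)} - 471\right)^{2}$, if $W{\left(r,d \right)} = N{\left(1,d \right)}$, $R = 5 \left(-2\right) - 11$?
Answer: $\frac{679592761}{3025} \approx 2.2466 \cdot 10^{5}$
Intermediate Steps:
$R = -21$ ($R = -10 - 11 = -21$)
$N{\left(h,F \right)} = \frac{8}{-3 + \frac{-5 + F}{2 h + 4 F}}$ ($N{\left(h,F \right)} = \frac{8}{-3 + \frac{F - 5}{h + \left(F 4 + h\right)}} = \frac{8}{-3 + \frac{-5 + F}{h + \left(4 F + h\right)}} = \frac{8}{-3 + \frac{-5 + F}{h + \left(h + 4 F\right)}} = \frac{8}{-3 + \frac{-5 + F}{2 h + 4 F}}$)
$W{\left(r,d \right)} = \frac{16 \left(-1 - 2 d\right)}{11 + 11 d}$ ($W{\left(r,d \right)} = \frac{16 \left(\left(-1\right) 1 - 2 d\right)}{5 + 6 \cdot 1 + 11 d} = \frac{16 \left(-1 - 2 d\right)}{5 + 6 + 11 d} = \frac{16 \left(-1 - 2 d\right)}{11 + 11 d}$)
$\left(W{\left(17,R \right)} - 471\right)^{2} = \left(\frac{16 \left(-1 - -42\right)}{11 \left(1 - 21\right)} - 471\right)^{2} = \left(\frac{16 \left(-1 + 42\right)}{11 \left(-20\right)} - 471\right)^{2} = \left(\frac{16}{11} \left(- \frac{1}{20}\right) 41 - 471\right)^{2} = \left(- \frac{164}{55} - 471\right)^{2} = \left(- \frac{26069}{55}\right)^{2} = \frac{679592761}{3025}$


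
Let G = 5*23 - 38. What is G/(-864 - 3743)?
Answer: -77/4607 ≈ -0.016714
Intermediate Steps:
G = 77 (G = 115 - 38 = 77)
G/(-864 - 3743) = 77/(-864 - 3743) = 77/(-4607) = 77*(-1/4607) = -77/4607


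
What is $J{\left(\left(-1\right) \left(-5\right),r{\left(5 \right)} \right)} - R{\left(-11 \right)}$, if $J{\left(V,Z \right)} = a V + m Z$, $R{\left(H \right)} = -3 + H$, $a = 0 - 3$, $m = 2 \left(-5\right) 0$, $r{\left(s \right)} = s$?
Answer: $-1$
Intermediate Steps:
$m = 0$ ($m = \left(-10\right) 0 = 0$)
$a = -3$
$J{\left(V,Z \right)} = - 3 V$ ($J{\left(V,Z \right)} = - 3 V + 0 Z = - 3 V + 0 = - 3 V$)
$J{\left(\left(-1\right) \left(-5\right),r{\left(5 \right)} \right)} - R{\left(-11 \right)} = - 3 \left(\left(-1\right) \left(-5\right)\right) - \left(-3 - 11\right) = \left(-3\right) 5 - -14 = -15 + 14 = -1$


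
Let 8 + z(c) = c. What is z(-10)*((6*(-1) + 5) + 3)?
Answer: -36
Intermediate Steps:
z(c) = -8 + c
z(-10)*((6*(-1) + 5) + 3) = (-8 - 10)*((6*(-1) + 5) + 3) = -18*((-6 + 5) + 3) = -18*(-1 + 3) = -18*2 = -36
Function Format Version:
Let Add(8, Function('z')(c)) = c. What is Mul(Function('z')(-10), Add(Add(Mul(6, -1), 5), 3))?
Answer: -36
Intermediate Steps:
Function('z')(c) = Add(-8, c)
Mul(Function('z')(-10), Add(Add(Mul(6, -1), 5), 3)) = Mul(Add(-8, -10), Add(Add(Mul(6, -1), 5), 3)) = Mul(-18, Add(Add(-6, 5), 3)) = Mul(-18, Add(-1, 3)) = Mul(-18, 2) = -36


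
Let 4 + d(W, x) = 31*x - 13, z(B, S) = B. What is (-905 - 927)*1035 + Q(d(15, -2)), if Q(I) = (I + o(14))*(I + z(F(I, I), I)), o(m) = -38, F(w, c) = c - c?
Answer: -1886877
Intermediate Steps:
F(w, c) = 0
d(W, x) = -17 + 31*x (d(W, x) = -4 + (31*x - 13) = -4 + (-13 + 31*x) = -17 + 31*x)
Q(I) = I*(-38 + I) (Q(I) = (I - 38)*(I + 0) = (-38 + I)*I = I*(-38 + I))
(-905 - 927)*1035 + Q(d(15, -2)) = (-905 - 927)*1035 + (-17 + 31*(-2))*(-38 + (-17 + 31*(-2))) = -1832*1035 + (-17 - 62)*(-38 + (-17 - 62)) = -1896120 - 79*(-38 - 79) = -1896120 - 79*(-117) = -1896120 + 9243 = -1886877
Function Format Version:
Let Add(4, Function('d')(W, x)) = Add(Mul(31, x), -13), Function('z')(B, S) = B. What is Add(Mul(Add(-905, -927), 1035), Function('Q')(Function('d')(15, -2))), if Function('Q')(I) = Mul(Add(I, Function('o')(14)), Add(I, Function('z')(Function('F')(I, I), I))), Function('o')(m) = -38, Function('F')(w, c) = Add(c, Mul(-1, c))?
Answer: -1886877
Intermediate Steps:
Function('F')(w, c) = 0
Function('d')(W, x) = Add(-17, Mul(31, x)) (Function('d')(W, x) = Add(-4, Add(Mul(31, x), -13)) = Add(-4, Add(-13, Mul(31, x))) = Add(-17, Mul(31, x)))
Function('Q')(I) = Mul(I, Add(-38, I)) (Function('Q')(I) = Mul(Add(I, -38), Add(I, 0)) = Mul(Add(-38, I), I) = Mul(I, Add(-38, I)))
Add(Mul(Add(-905, -927), 1035), Function('Q')(Function('d')(15, -2))) = Add(Mul(Add(-905, -927), 1035), Mul(Add(-17, Mul(31, -2)), Add(-38, Add(-17, Mul(31, -2))))) = Add(Mul(-1832, 1035), Mul(Add(-17, -62), Add(-38, Add(-17, -62)))) = Add(-1896120, Mul(-79, Add(-38, -79))) = Add(-1896120, Mul(-79, -117)) = Add(-1896120, 9243) = -1886877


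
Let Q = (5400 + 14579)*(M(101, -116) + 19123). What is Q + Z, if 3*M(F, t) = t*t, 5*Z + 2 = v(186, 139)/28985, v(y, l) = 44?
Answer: 18642791977327/39525 ≈ 4.7167e+8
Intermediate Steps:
Z = -5266/13175 (Z = -2/5 + (44/28985)/5 = -2/5 + (44*(1/28985))/5 = -2/5 + (1/5)*(4/2635) = -2/5 + 4/13175 = -5266/13175 ≈ -0.39970)
M(F, t) = t**2/3 (M(F, t) = (t*t)/3 = t**2/3)
Q = 1415012675/3 (Q = (5400 + 14579)*((1/3)*(-116)**2 + 19123) = 19979*((1/3)*13456 + 19123) = 19979*(13456/3 + 19123) = 19979*(70825/3) = 1415012675/3 ≈ 4.7167e+8)
Q + Z = 1415012675/3 - 5266/13175 = 18642791977327/39525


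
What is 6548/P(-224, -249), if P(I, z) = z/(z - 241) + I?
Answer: -3208520/109511 ≈ -29.299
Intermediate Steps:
P(I, z) = I + z/(-241 + z) (P(I, z) = z/(-241 + z) + I = I + z/(-241 + z))
6548/P(-224, -249) = 6548/(((-249 - 241*(-224) - 224*(-249))/(-241 - 249))) = 6548/(((-249 + 53984 + 55776)/(-490))) = 6548/((-1/490*109511)) = 6548/(-109511/490) = 6548*(-490/109511) = -3208520/109511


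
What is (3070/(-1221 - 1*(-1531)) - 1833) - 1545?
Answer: -104411/31 ≈ -3368.1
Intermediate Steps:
(3070/(-1221 - 1*(-1531)) - 1833) - 1545 = (3070/(-1221 + 1531) - 1833) - 1545 = (3070/310 - 1833) - 1545 = (3070*(1/310) - 1833) - 1545 = (307/31 - 1833) - 1545 = -56516/31 - 1545 = -104411/31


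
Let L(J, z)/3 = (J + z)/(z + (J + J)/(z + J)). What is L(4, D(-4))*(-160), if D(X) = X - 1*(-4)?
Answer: -960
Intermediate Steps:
D(X) = 4 + X (D(X) = X + 4 = 4 + X)
L(J, z) = 3*(J + z)/(z + 2*J/(J + z)) (L(J, z) = 3*((J + z)/(z + (J + J)/(z + J))) = 3*((J + z)/(z + (2*J)/(J + z))) = 3*((J + z)/(z + 2*J/(J + z))) = 3*(J + z)/(z + 2*J/(J + z)))
L(4, D(-4))*(-160) = (3*(4 + (4 - 4))**2/((4 - 4)**2 + 2*4 + 4*(4 - 4)))*(-160) = (3*(4 + 0)**2/(0**2 + 8 + 4*0))*(-160) = (3*4**2/(0 + 8 + 0))*(-160) = (3*16/8)*(-160) = (3*16*(1/8))*(-160) = 6*(-160) = -960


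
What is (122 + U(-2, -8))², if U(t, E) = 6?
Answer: 16384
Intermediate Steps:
(122 + U(-2, -8))² = (122 + 6)² = 128² = 16384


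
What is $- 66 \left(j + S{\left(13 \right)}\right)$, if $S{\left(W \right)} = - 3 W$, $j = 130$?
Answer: $-6006$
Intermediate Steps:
$- 66 \left(j + S{\left(13 \right)}\right) = - 66 \left(130 - 39\right) = \left(-66\right) 91 = -6006$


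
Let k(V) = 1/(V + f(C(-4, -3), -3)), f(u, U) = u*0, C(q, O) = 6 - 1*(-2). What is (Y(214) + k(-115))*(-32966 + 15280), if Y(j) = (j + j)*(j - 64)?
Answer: -130575720314/115 ≈ -1.1354e+9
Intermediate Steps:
C(q, O) = 8 (C(q, O) = 6 + 2 = 8)
f(u, U) = 0
Y(j) = 2*j*(-64 + j) (Y(j) = (2*j)*(-64 + j) = 2*j*(-64 + j))
k(V) = 1/V (k(V) = 1/(V + 0) = 1/V)
(Y(214) + k(-115))*(-32966 + 15280) = (2*214*(-64 + 214) + 1/(-115))*(-32966 + 15280) = (2*214*150 - 1/115)*(-17686) = (64200 - 1/115)*(-17686) = (7382999/115)*(-17686) = -130575720314/115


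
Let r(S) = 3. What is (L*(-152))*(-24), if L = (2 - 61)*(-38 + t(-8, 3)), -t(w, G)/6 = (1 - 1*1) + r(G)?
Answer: 12052992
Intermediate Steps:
t(w, G) = -18 (t(w, G) = -6*((1 - 1*1) + 3) = -6*((1 - 1) + 3) = -6*(0 + 3) = -6*3 = -18)
L = 3304 (L = (2 - 61)*(-38 - 18) = -59*(-56) = 3304)
(L*(-152))*(-24) = (3304*(-152))*(-24) = -502208*(-24) = 12052992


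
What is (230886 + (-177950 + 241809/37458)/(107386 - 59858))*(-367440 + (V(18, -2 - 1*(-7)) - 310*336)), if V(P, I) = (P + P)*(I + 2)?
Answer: -5381754095270834889/49452884 ≈ -1.0883e+11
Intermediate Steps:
V(P, I) = 2*P*(2 + I) (V(P, I) = (2*P)*(2 + I) = 2*P*(2 + I))
(230886 + (-177950 + 241809/37458)/(107386 - 59858))*(-367440 + (V(18, -2 - 1*(-7)) - 310*336)) = (230886 + (-177950 + 241809/37458)/(107386 - 59858))*(-367440 + (2*18*(2 + (-2 - 1*(-7))) - 310*336)) = (230886 + (-177950 + 241809*(1/37458))/47528)*(-367440 + (2*18*(2 + (-2 + 7)) - 104160)) = (230886 + (-177950 + 80603/12486)*(1/47528))*(-367440 + (2*18*(2 + 5) - 104160)) = (230886 - 2221803097/12486*1/47528)*(-367440 + (2*18*7 - 104160)) = (230886 - 2221803097/593434608)*(-367440 + (252 - 104160)) = 137013521099591*(-367440 - 103908)/593434608 = (137013521099591/593434608)*(-471348) = -5381754095270834889/49452884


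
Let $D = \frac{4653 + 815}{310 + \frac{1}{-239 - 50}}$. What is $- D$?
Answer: $- \frac{1580252}{89589} \approx -17.639$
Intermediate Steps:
$D = \frac{1580252}{89589}$ ($D = \frac{5468}{310 + \frac{1}{-289}} = \frac{5468}{310 - \frac{1}{289}} = \frac{5468}{\frac{89589}{289}} = 5468 \cdot \frac{289}{89589} = \frac{1580252}{89589} \approx 17.639$)
$- D = \left(-1\right) \frac{1580252}{89589} = - \frac{1580252}{89589}$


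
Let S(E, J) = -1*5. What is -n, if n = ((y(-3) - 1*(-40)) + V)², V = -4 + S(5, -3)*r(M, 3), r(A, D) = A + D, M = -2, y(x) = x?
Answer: -784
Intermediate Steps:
S(E, J) = -5
V = -9 (V = -4 - 5*(-2 + 3) = -4 - 5*1 = -4 - 5 = -9)
n = 784 (n = ((-3 - 1*(-40)) - 9)² = ((-3 + 40) - 9)² = (37 - 9)² = 28² = 784)
-n = -1*784 = -784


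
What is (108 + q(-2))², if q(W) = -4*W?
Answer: 13456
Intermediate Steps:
(108 + q(-2))² = (108 - 4*(-2))² = (108 + 8)² = 116² = 13456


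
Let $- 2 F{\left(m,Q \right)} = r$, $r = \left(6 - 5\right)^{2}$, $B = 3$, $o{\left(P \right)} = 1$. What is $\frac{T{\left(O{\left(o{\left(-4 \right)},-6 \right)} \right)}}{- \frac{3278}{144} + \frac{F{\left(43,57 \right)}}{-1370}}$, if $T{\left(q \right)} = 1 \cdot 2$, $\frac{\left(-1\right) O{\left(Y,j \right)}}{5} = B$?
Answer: $- \frac{98640}{1122697} \approx -0.08786$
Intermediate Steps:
$O{\left(Y,j \right)} = -15$ ($O{\left(Y,j \right)} = \left(-5\right) 3 = -15$)
$r = 1$ ($r = 1^{2} = 1$)
$F{\left(m,Q \right)} = - \frac{1}{2}$ ($F{\left(m,Q \right)} = \left(- \frac{1}{2}\right) 1 = - \frac{1}{2}$)
$T{\left(q \right)} = 2$
$\frac{T{\left(O{\left(o{\left(-4 \right)},-6 \right)} \right)}}{- \frac{3278}{144} + \frac{F{\left(43,57 \right)}}{-1370}} = \frac{2}{- \frac{3278}{144} - \frac{1}{2 \left(-1370\right)}} = \frac{2}{\left(-3278\right) \frac{1}{144} - - \frac{1}{2740}} = \frac{2}{- \frac{1639}{72} + \frac{1}{2740}} = \frac{2}{- \frac{1122697}{49320}} = 2 \left(- \frac{49320}{1122697}\right) = - \frac{98640}{1122697}$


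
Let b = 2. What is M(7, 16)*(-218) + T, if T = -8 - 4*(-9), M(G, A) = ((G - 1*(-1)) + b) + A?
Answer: -5640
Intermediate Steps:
M(G, A) = 3 + A + G (M(G, A) = ((G - 1*(-1)) + 2) + A = ((G + 1) + 2) + A = ((1 + G) + 2) + A = (3 + G) + A = 3 + A + G)
T = 28 (T = -8 + 36 = 28)
M(7, 16)*(-218) + T = (3 + 16 + 7)*(-218) + 28 = 26*(-218) + 28 = -5668 + 28 = -5640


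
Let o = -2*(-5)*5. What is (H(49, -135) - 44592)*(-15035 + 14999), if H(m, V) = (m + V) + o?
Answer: 1606608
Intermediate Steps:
o = 50 (o = 10*5 = 50)
H(m, V) = 50 + V + m (H(m, V) = (m + V) + 50 = (V + m) + 50 = 50 + V + m)
(H(49, -135) - 44592)*(-15035 + 14999) = ((50 - 135 + 49) - 44592)*(-15035 + 14999) = (-36 - 44592)*(-36) = -44628*(-36) = 1606608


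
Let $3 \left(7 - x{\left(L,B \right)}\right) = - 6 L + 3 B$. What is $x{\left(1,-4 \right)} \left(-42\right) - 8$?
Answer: $-554$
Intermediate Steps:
$x{\left(L,B \right)} = 7 - B + 2 L$ ($x{\left(L,B \right)} = 7 - \frac{- 6 L + 3 B}{3} = 7 - \left(B - 2 L\right) = 7 - B + 2 L$)
$x{\left(1,-4 \right)} \left(-42\right) - 8 = \left(7 - -4 + 2 \cdot 1\right) \left(-42\right) - 8 = \left(7 + 4 + 2\right) \left(-42\right) - 8 = 13 \left(-42\right) - 8 = -546 - 8 = -554$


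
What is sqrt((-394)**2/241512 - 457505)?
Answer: I*sqrt(1667833453734618)/60378 ≈ 676.39*I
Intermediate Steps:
sqrt((-394)**2/241512 - 457505) = sqrt(155236*(1/241512) - 457505) = sqrt(38809/60378 - 457505) = sqrt(-27623198081/60378) = I*sqrt(1667833453734618)/60378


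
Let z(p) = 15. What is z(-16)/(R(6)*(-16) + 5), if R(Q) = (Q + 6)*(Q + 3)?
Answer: -15/1723 ≈ -0.0087058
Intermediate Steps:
R(Q) = (3 + Q)*(6 + Q) (R(Q) = (6 + Q)*(3 + Q) = (3 + Q)*(6 + Q))
z(-16)/(R(6)*(-16) + 5) = 15/((18 + 6² + 9*6)*(-16) + 5) = 15/((18 + 36 + 54)*(-16) + 5) = 15/(108*(-16) + 5) = 15/(-1728 + 5) = 15/(-1723) = 15*(-1/1723) = -15/1723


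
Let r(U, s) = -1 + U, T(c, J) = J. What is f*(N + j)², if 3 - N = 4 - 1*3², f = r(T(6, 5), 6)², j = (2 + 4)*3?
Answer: 10816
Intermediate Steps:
j = 18 (j = 6*3 = 18)
f = 16 (f = (-1 + 5)² = 4² = 16)
N = 8 (N = 3 - (4 - 1*3²) = 3 - (4 - 1*9) = 3 - (4 - 9) = 3 - 1*(-5) = 3 + 5 = 8)
f*(N + j)² = 16*(8 + 18)² = 16*26² = 16*676 = 10816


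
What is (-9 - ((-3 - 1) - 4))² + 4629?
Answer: 4630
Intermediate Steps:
(-9 - ((-3 - 1) - 4))² + 4629 = (-9 - (-4 - 4))² + 4629 = (-9 - 1*(-8))² + 4629 = (-9 + 8)² + 4629 = (-1)² + 4629 = 1 + 4629 = 4630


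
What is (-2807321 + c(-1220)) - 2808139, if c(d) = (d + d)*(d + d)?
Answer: 338140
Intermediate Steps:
c(d) = 4*d² (c(d) = (2*d)*(2*d) = 4*d²)
(-2807321 + c(-1220)) - 2808139 = (-2807321 + 4*(-1220)²) - 2808139 = (-2807321 + 4*1488400) - 2808139 = (-2807321 + 5953600) - 2808139 = 3146279 - 2808139 = 338140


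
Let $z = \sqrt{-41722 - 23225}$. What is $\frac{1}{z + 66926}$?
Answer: $\frac{66926}{4479154423} - \frac{i \sqrt{64947}}{4479154423} \approx 1.4942 \cdot 10^{-5} - 5.6896 \cdot 10^{-8} i$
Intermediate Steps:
$z = i \sqrt{64947}$ ($z = \sqrt{-64947} = i \sqrt{64947} \approx 254.85 i$)
$\frac{1}{z + 66926} = \frac{1}{i \sqrt{64947} + 66926} = \frac{1}{66926 + i \sqrt{64947}}$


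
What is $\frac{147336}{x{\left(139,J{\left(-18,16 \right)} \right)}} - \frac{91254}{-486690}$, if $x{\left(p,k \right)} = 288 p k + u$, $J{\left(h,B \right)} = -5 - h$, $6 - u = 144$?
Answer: $\frac{3310677957}{7033724995} \approx 0.47069$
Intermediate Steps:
$u = -138$ ($u = 6 - 144 = -138$)
$x{\left(p,k \right)} = -138 + 288 k p$ ($x{\left(p,k \right)} = 288 p k - 138 = 288 k p - 138 = -138 + 288 k p$)
$\frac{147336}{x{\left(139,J{\left(-18,16 \right)} \right)}} - \frac{91254}{-486690} = \frac{147336}{-138 + 288 \left(-5 - -18\right) 139} - \frac{91254}{-486690} = \frac{147336}{-138 + 288 \left(-5 + 18\right) 139} - - \frac{15209}{81115} = \frac{147336}{-138 + 288 \cdot 13 \cdot 139} + \frac{15209}{81115} = \frac{147336}{-138 + 520416} + \frac{15209}{81115} = \frac{147336}{520278} + \frac{15209}{81115} = 147336 \cdot \frac{1}{520278} + \frac{15209}{81115} = \frac{24556}{86713} + \frac{15209}{81115} = \frac{3310677957}{7033724995}$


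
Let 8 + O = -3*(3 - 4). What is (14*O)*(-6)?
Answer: 420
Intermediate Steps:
O = -5 (O = -8 - 3*(3 - 4) = -8 - 3*(-1) = -8 + 3 = -5)
(14*O)*(-6) = (14*(-5))*(-6) = -70*(-6) = 420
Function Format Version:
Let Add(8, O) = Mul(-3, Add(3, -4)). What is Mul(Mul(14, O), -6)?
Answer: 420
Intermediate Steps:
O = -5 (O = Add(-8, Mul(-3, Add(3, -4))) = Add(-8, Mul(-3, -1)) = Add(-8, 3) = -5)
Mul(Mul(14, O), -6) = Mul(Mul(14, -5), -6) = Mul(-70, -6) = 420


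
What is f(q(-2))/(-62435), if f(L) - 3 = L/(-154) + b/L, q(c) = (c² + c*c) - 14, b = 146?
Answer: 4919/14422485 ≈ 0.00034106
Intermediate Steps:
q(c) = -14 + 2*c² (q(c) = (c² + c²) - 14 = 2*c² - 14 = -14 + 2*c²)
f(L) = 3 + 146/L - L/154 (f(L) = 3 + (L/(-154) + 146/L) = 3 + (L*(-1/154) + 146/L) = 3 + (-L/154 + 146/L) = 3 + (146/L - L/154) = 3 + 146/L - L/154)
f(q(-2))/(-62435) = (3 + 146/(-14 + 2*(-2)²) - (-14 + 2*(-2)²)/154)/(-62435) = (3 + 146/(-14 + 2*4) - (-14 + 2*4)/154)*(-1/62435) = (3 + 146/(-14 + 8) - (-14 + 8)/154)*(-1/62435) = (3 + 146/(-6) - 1/154*(-6))*(-1/62435) = (3 + 146*(-⅙) + 3/77)*(-1/62435) = (3 - 73/3 + 3/77)*(-1/62435) = -4919/231*(-1/62435) = 4919/14422485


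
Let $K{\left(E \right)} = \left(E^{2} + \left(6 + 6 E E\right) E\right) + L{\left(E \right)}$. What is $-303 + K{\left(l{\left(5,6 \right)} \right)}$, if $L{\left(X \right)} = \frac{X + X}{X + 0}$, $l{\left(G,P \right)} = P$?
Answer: $1067$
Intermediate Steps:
$L{\left(X \right)} = 2$ ($L{\left(X \right)} = \frac{2 X}{X} = 2$)
$K{\left(E \right)} = 2 + E^{2} + E \left(6 + 6 E^{2}\right)$ ($K{\left(E \right)} = \left(E^{2} + \left(6 + 6 E E\right) E\right) + 2 = \left(E^{2} + \left(6 + 6 E^{2}\right) E\right) + 2 = \left(E^{2} + E \left(6 + 6 E^{2}\right)\right) + 2 = 2 + E^{2} + E \left(6 + 6 E^{2}\right)$)
$-303 + K{\left(l{\left(5,6 \right)} \right)} = -303 + \left(2 + 6^{2} + 6 \cdot 6 + 6 \cdot 6^{3}\right) = -303 + \left(2 + 36 + 36 + 6 \cdot 216\right) = -303 + \left(2 + 36 + 36 + 1296\right) = -303 + 1370 = 1067$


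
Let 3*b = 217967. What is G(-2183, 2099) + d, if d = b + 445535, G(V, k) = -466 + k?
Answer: 1559471/3 ≈ 5.1982e+5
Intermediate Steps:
b = 217967/3 (b = (⅓)*217967 = 217967/3 ≈ 72656.)
d = 1554572/3 (d = 217967/3 + 445535 = 1554572/3 ≈ 5.1819e+5)
G(-2183, 2099) + d = (-466 + 2099) + 1554572/3 = 1633 + 1554572/3 = 1559471/3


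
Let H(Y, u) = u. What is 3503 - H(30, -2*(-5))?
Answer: 3493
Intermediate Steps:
3503 - H(30, -2*(-5)) = 3503 - (-2)*(-5) = 3503 - 1*10 = 3503 - 10 = 3493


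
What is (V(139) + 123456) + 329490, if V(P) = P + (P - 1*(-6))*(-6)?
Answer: 452215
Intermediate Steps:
V(P) = -36 - 5*P (V(P) = P + (P + 6)*(-6) = P + (6 + P)*(-6) = P + (-36 - 6*P) = -36 - 5*P)
(V(139) + 123456) + 329490 = ((-36 - 5*139) + 123456) + 329490 = ((-36 - 695) + 123456) + 329490 = (-731 + 123456) + 329490 = 122725 + 329490 = 452215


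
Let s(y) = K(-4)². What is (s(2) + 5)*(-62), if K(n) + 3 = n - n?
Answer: -868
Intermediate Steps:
K(n) = -3 (K(n) = -3 + (n - n) = -3 + 0 = -3)
s(y) = 9 (s(y) = (-3)² = 9)
(s(2) + 5)*(-62) = (9 + 5)*(-62) = 14*(-62) = -868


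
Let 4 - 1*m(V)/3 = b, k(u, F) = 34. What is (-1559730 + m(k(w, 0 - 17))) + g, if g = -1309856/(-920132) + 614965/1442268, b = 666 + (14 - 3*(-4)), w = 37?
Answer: -518154586610857939/331769234844 ≈ -1.5618e+6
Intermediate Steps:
b = 692 (b = 666 + (14 + 12) = 666 + 26 = 692)
m(V) = -2064 (m(V) = 12 - 3*692 = 12 - 2076 = -2064)
g = 613753092197/331769234844 (g = -1309856*(-1/920132) + 614965*(1/1442268) = 327464/230033 + 614965/1442268 = 613753092197/331769234844 ≈ 1.8499)
(-1559730 + m(k(w, 0 - 17))) + g = (-1559730 - 2064) + 613753092197/331769234844 = -1561794 + 613753092197/331769234844 = -518154586610857939/331769234844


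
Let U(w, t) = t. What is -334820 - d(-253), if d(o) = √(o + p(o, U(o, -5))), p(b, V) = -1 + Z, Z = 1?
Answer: -334820 - I*√253 ≈ -3.3482e+5 - 15.906*I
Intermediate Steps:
p(b, V) = 0 (p(b, V) = -1 + 1 = 0)
d(o) = √o (d(o) = √(o + 0) = √o)
-334820 - d(-253) = -334820 - √(-253) = -334820 - I*√253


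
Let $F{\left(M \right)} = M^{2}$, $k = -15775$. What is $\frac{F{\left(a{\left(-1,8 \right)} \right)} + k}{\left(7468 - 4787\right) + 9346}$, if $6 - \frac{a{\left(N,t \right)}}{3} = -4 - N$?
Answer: $- \frac{15046}{12027} \approx -1.251$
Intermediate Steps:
$a{\left(N,t \right)} = 30 + 3 N$ ($a{\left(N,t \right)} = 18 - 3 \left(-4 - N\right) = 18 + \left(12 + 3 N\right) = 30 + 3 N$)
$\frac{F{\left(a{\left(-1,8 \right)} \right)} + k}{\left(7468 - 4787\right) + 9346} = \frac{\left(30 + 3 \left(-1\right)\right)^{2} - 15775}{\left(7468 - 4787\right) + 9346} = \frac{\left(30 - 3\right)^{2} - 15775}{2681 + 9346} = \frac{27^{2} - 15775}{12027} = \left(729 - 15775\right) \frac{1}{12027} = \left(-15046\right) \frac{1}{12027} = - \frac{15046}{12027}$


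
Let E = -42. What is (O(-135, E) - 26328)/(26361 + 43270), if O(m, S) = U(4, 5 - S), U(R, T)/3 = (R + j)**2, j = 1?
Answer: -26253/69631 ≈ -0.37703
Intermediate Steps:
U(R, T) = 3*(1 + R)**2 (U(R, T) = 3*(R + 1)**2 = 3*(1 + R)**2)
O(m, S) = 75 (O(m, S) = 3*(1 + 4)**2 = 3*5**2 = 3*25 = 75)
(O(-135, E) - 26328)/(26361 + 43270) = (75 - 26328)/(26361 + 43270) = -26253/69631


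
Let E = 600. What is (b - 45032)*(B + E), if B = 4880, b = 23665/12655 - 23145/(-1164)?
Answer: -60555810902990/245507 ≈ -2.4666e+8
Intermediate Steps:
b = 21363069/982028 (b = 23665*(1/12655) - 23145*(-1/1164) = 4733/2531 + 7715/388 = 21363069/982028 ≈ 21.754)
(b - 45032)*(B + E) = (21363069/982028 - 45032)*(4880 + 600) = -44201321827/982028*5480 = -60555810902990/245507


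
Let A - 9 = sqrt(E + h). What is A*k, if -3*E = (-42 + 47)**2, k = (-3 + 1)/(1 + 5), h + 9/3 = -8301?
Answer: -3 - I*sqrt(74811)/9 ≈ -3.0 - 30.391*I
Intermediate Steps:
h = -8304 (h = -3 - 8301 = -8304)
k = -1/3 (k = -2/6 = -2*1/6 = -1/3 ≈ -0.33333)
E = -25/3 (E = -(-42 + 47)**2/3 = -1/3*5**2 = -1/3*25 = -25/3 ≈ -8.3333)
A = 9 + I*sqrt(74811)/3 (A = 9 + sqrt(-25/3 - 8304) = 9 + sqrt(-24937/3) = 9 + I*sqrt(74811)/3 ≈ 9.0 + 91.172*I)
A*k = (9 + I*sqrt(74811)/3)*(-1/3) = -3 - I*sqrt(74811)/9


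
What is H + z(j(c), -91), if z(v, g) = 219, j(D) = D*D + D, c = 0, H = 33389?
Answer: 33608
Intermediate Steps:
j(D) = D + D**2 (j(D) = D**2 + D = D + D**2)
H + z(j(c), -91) = 33389 + 219 = 33608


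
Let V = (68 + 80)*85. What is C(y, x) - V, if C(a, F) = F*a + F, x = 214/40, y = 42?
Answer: -246999/20 ≈ -12350.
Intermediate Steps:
x = 107/20 (x = 214*(1/40) = 107/20 ≈ 5.3500)
C(a, F) = F + F*a
V = 12580 (V = 148*85 = 12580)
C(y, x) - V = 107*(1 + 42)/20 - 1*12580 = (107/20)*43 - 12580 = 4601/20 - 12580 = -246999/20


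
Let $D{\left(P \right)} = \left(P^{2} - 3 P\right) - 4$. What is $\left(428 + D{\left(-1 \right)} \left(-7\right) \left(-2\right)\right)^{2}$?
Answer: $183184$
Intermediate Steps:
$D{\left(P \right)} = -4 + P^{2} - 3 P$
$\left(428 + D{\left(-1 \right)} \left(-7\right) \left(-2\right)\right)^{2} = \left(428 + \left(-4 + \left(-1\right)^{2} - -3\right) \left(-7\right) \left(-2\right)\right)^{2} = \left(428 + \left(-4 + 1 + 3\right) \left(-7\right) \left(-2\right)\right)^{2} = \left(428 + 0 \left(-7\right) \left(-2\right)\right)^{2} = \left(428 + 0 \left(-2\right)\right)^{2} = \left(428 + 0\right)^{2} = 428^{2} = 183184$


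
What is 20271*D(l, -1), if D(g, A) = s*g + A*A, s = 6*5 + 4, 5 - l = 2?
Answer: 2087913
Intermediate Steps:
l = 3 (l = 5 - 1*2 = 5 - 2 = 3)
s = 34 (s = 30 + 4 = 34)
D(g, A) = A² + 34*g (D(g, A) = 34*g + A*A = 34*g + A² = A² + 34*g)
20271*D(l, -1) = 20271*((-1)² + 34*3) = 20271*(1 + 102) = 20271*103 = 2087913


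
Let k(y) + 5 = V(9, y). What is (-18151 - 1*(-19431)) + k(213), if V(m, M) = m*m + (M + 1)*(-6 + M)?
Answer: 45654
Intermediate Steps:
V(m, M) = m**2 + (1 + M)*(-6 + M)
k(y) = 70 + y**2 - 5*y (k(y) = -5 + (-6 + y**2 + 9**2 - 5*y) = -5 + (-6 + y**2 + 81 - 5*y) = -5 + (75 + y**2 - 5*y) = 70 + y**2 - 5*y)
(-18151 - 1*(-19431)) + k(213) = (-18151 - 1*(-19431)) + (70 + 213**2 - 5*213) = (-18151 + 19431) + (70 + 45369 - 1065) = 1280 + 44374 = 45654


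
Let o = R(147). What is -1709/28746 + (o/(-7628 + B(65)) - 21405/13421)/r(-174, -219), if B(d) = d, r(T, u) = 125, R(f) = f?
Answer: -8797957095089/121575245798250 ≈ -0.072366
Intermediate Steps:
o = 147
-1709/28746 + (o/(-7628 + B(65)) - 21405/13421)/r(-174, -219) = -1709/28746 + (147/(-7628 + 65) - 21405/13421)/125 = -1709*1/28746 + (147/(-7563) - 21405*1/13421)*(1/125) = -1709/28746 + (147*(-1/7563) - 21405/13421)*(1/125) = -1709/28746 + (-49/2521 - 21405/13421)*(1/125) = -1709/28746 - 54619634/33834341*1/125 = -1709/28746 - 54619634/4229292625 = -8797957095089/121575245798250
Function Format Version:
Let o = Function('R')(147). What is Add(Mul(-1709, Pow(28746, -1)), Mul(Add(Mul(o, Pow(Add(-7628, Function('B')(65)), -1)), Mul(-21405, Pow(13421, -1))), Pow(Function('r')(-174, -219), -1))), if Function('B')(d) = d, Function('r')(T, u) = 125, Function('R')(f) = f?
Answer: Rational(-8797957095089, 121575245798250) ≈ -0.072366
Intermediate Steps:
o = 147
Add(Mul(-1709, Pow(28746, -1)), Mul(Add(Mul(o, Pow(Add(-7628, Function('B')(65)), -1)), Mul(-21405, Pow(13421, -1))), Pow(Function('r')(-174, -219), -1))) = Add(Mul(-1709, Pow(28746, -1)), Mul(Add(Mul(147, Pow(Add(-7628, 65), -1)), Mul(-21405, Pow(13421, -1))), Pow(125, -1))) = Add(Mul(-1709, Rational(1, 28746)), Mul(Add(Mul(147, Pow(-7563, -1)), Mul(-21405, Rational(1, 13421))), Rational(1, 125))) = Add(Rational(-1709, 28746), Mul(Add(Mul(147, Rational(-1, 7563)), Rational(-21405, 13421)), Rational(1, 125))) = Add(Rational(-1709, 28746), Mul(Add(Rational(-49, 2521), Rational(-21405, 13421)), Rational(1, 125))) = Add(Rational(-1709, 28746), Mul(Rational(-54619634, 33834341), Rational(1, 125))) = Add(Rational(-1709, 28746), Rational(-54619634, 4229292625)) = Rational(-8797957095089, 121575245798250)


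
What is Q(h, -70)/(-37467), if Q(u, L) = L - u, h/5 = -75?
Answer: -305/37467 ≈ -0.0081405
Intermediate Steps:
h = -375 (h = 5*(-75) = -375)
Q(h, -70)/(-37467) = (-70 - 1*(-375))/(-37467) = (-70 + 375)*(-1/37467) = 305*(-1/37467) = -305/37467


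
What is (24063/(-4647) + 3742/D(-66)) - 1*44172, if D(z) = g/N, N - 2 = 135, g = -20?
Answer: -1081355013/15490 ≈ -69810.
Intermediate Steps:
N = 137 (N = 2 + 135 = 137)
D(z) = -20/137
(24063/(-4647) + 3742/D(-66)) - 1*44172 = (24063/(-4647) + 3742/(-20/137)) - 1*44172 = (24063*(-1/4647) + 3742*(-137/20)) - 44172 = (-8021/1549 - 256327/10) - 44172 = -397130733/15490 - 44172 = -1081355013/15490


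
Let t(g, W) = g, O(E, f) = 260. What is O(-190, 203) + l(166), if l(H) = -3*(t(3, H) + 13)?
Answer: 212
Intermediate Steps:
l(H) = -48 (l(H) = -3*(3 + 13) = -3*16 = -48)
O(-190, 203) + l(166) = 260 - 48 = 212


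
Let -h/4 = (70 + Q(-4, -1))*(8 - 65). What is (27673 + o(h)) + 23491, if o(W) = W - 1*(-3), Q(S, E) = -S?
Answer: 68039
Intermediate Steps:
h = 16872 (h = -4*(70 - 1*(-4))*(8 - 65) = -4*(70 + 4)*(-57) = -296*(-57) = -4*(-4218) = 16872)
o(W) = 3 + W (o(W) = W + 3 = 3 + W)
(27673 + o(h)) + 23491 = (27673 + (3 + 16872)) + 23491 = (27673 + 16875) + 23491 = 44548 + 23491 = 68039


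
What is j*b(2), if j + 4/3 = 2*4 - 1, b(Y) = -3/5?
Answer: -17/5 ≈ -3.4000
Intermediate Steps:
b(Y) = -⅗ (b(Y) = -3*⅕ = -⅗)
j = 17/3 (j = -4/3 + (2*4 - 1) = -4/3 + (8 - 1) = -4/3 + 7 = 17/3 ≈ 5.6667)
j*b(2) = (17/3)*(-⅗) = -17/5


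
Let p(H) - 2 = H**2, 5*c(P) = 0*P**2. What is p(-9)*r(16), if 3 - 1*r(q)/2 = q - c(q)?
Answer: -2158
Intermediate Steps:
c(P) = 0 (c(P) = (0*P**2)/5 = (1/5)*0 = 0)
p(H) = 2 + H**2
r(q) = 6 - 2*q (r(q) = 6 - 2*(q - 1*0) = 6 - 2*(q + 0) = 6 - 2*q)
p(-9)*r(16) = (2 + (-9)**2)*(6 - 2*16) = (2 + 81)*(6 - 32) = 83*(-26) = -2158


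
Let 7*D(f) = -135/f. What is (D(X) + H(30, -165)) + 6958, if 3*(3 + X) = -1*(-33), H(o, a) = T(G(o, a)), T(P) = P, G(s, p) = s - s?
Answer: 389513/56 ≈ 6955.6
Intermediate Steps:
G(s, p) = 0
H(o, a) = 0
X = 8 (X = -3 + (-1*(-33))/3 = -3 + (⅓)*33 = -3 + 11 = 8)
D(f) = -135/(7*f) (D(f) = (-135/f)/7 = -135/(7*f))
(D(X) + H(30, -165)) + 6958 = (-135/7/8 + 0) + 6958 = (-135/7*⅛ + 0) + 6958 = (-135/56 + 0) + 6958 = -135/56 + 6958 = 389513/56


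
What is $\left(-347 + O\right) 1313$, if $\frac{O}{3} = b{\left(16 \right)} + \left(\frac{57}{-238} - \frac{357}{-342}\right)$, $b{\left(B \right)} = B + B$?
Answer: $- \frac{737978215}{2261} \approx -3.2639 \cdot 10^{5}$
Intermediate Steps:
$b{\left(B \right)} = 2 B$
$O = \frac{222512}{2261}$ ($O = 3 \left(2 \cdot 16 + \left(\frac{57}{-238} - \frac{357}{-342}\right)\right) = 3 \left(32 + \left(57 \left(- \frac{1}{238}\right) - - \frac{119}{114}\right)\right) = 3 \left(32 + \left(- \frac{57}{238} + \frac{119}{114}\right)\right) = 3 \left(32 + \frac{5456}{6783}\right) = 3 \cdot \frac{222512}{6783} = \frac{222512}{2261} \approx 98.413$)
$\left(-347 + O\right) 1313 = \left(-347 + \frac{222512}{2261}\right) 1313 = \left(- \frac{562055}{2261}\right) 1313 = - \frac{737978215}{2261}$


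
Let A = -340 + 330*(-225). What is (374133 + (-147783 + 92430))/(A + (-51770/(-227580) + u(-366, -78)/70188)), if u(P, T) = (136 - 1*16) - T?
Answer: -1060832433969/248218981550 ≈ -4.2738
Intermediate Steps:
u(P, T) = 120 - T (u(P, T) = (136 - 16) - T = 120 - T)
A = -74590 (A = -340 - 74250 = -74590)
(374133 + (-147783 + 92430))/(A + (-51770/(-227580) + u(-366, -78)/70188)) = (374133 + (-147783 + 92430))/(-74590 + (-51770/(-227580) + (120 - 1*(-78))/70188)) = (374133 - 55353)/(-74590 + (-51770*(-1/227580) + (120 + 78)*(1/70188))) = 318780/(-74590 + (5177/22758 + 198*(1/70188))) = 318780/(-74590 + (5177/22758 + 33/11698)) = 318780/(-74590 + 15327890/66555771) = 318780/(-4964379631000/66555771) = 318780*(-66555771/4964379631000) = -1060832433969/248218981550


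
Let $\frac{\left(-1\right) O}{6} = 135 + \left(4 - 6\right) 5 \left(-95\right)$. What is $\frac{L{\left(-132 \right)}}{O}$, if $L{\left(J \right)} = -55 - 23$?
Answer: $\frac{13}{1085} \approx 0.011982$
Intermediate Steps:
$L{\left(J \right)} = -78$
$O = -6510$ ($O = - 6 \left(135 + \left(4 - 6\right) 5 \left(-95\right)\right) = - 6 \left(135 + \left(-2\right) 5 \left(-95\right)\right) = - 6 \left(135 - -950\right) = - 6 \left(135 + 950\right) = \left(-6\right) 1085 = -6510$)
$\frac{L{\left(-132 \right)}}{O} = - \frac{78}{-6510} = \left(-78\right) \left(- \frac{1}{6510}\right) = \frac{13}{1085}$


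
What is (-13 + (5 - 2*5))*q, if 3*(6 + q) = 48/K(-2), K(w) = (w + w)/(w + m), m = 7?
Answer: 468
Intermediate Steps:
K(w) = 2*w/(7 + w) (K(w) = (w + w)/(w + 7) = (2*w)/(7 + w) = 2*w/(7 + w))
q = -26 (q = -6 + (48/((2*(-2)/(7 - 2))))/3 = -6 + (48/((2*(-2)/5)))/3 = -6 + (48/((2*(-2)*(⅕))))/3 = -6 + (48/(-⅘))/3 = -6 + (48*(-5/4))/3 = -6 + (⅓)*(-60) = -6 - 20 = -26)
(-13 + (5 - 2*5))*q = (-13 + (5 - 2*5))*(-26) = (-13 + (5 - 10))*(-26) = (-13 - 5)*(-26) = -18*(-26) = 468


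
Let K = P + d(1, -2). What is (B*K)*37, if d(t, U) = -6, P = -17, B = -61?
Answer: 51911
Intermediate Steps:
K = -23 (K = -17 - 6 = -23)
(B*K)*37 = -61*(-23)*37 = 1403*37 = 51911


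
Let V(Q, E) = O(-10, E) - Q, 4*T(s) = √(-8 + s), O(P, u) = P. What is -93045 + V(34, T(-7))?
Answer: -93089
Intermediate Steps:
T(s) = √(-8 + s)/4
V(Q, E) = -10 - Q
-93045 + V(34, T(-7)) = -93045 + (-10 - 1*34) = -93045 + (-10 - 34) = -93045 - 44 = -93089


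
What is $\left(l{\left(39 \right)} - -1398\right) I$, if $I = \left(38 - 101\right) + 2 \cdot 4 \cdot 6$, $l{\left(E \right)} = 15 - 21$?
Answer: $-20880$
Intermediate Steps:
$l{\left(E \right)} = -6$ ($l{\left(E \right)} = 15 - 21 = -6$)
$I = -15$ ($I = -63 + 8 \cdot 6 = -63 + 48 = -15$)
$\left(l{\left(39 \right)} - -1398\right) I = \left(-6 - -1398\right) \left(-15\right) = \left(-6 + 1398\right) \left(-15\right) = 1392 \left(-15\right) = -20880$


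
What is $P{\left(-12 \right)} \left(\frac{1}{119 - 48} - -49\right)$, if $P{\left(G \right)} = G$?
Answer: $- \frac{41760}{71} \approx -588.17$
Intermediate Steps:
$P{\left(-12 \right)} \left(\frac{1}{119 - 48} - -49\right) = - 12 \left(\frac{1}{119 - 48} - -49\right) = - 12 \left(\frac{1}{71} + 49\right) = \left(-12\right) \frac{3480}{71} = - \frac{41760}{71}$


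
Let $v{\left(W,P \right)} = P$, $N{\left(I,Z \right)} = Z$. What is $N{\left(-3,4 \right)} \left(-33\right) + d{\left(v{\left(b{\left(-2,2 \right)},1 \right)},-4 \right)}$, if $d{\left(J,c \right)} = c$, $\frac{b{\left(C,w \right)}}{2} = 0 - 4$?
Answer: $-136$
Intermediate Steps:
$b{\left(C,w \right)} = -8$ ($b{\left(C,w \right)} = 2 \left(0 - 4\right) = 2 \left(-4\right) = -8$)
$N{\left(-3,4 \right)} \left(-33\right) + d{\left(v{\left(b{\left(-2,2 \right)},1 \right)},-4 \right)} = 4 \left(-33\right) - 4 = -132 - 4 = -136$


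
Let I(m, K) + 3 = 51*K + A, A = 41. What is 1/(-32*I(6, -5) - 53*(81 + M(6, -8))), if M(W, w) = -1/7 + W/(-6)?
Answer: 7/18981 ≈ 0.00036879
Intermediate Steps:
M(W, w) = -⅐ - W/6 (M(W, w) = -1*⅐ + W*(-⅙) = -⅐ - W/6)
I(m, K) = 38 + 51*K (I(m, K) = -3 + (51*K + 41) = -3 + (41 + 51*K) = 38 + 51*K)
1/(-32*I(6, -5) - 53*(81 + M(6, -8))) = 1/(-32*(38 + 51*(-5)) - 53*(81 + (-⅐ - ⅙*6))) = 1/(-32*(38 - 255) - 53*(81 + (-⅐ - 1))) = 1/(-32*(-217) - 53*(81 - 8/7)) = 1/(6944 - 53*559/7) = 1/(6944 - 29627/7) = 1/(18981/7) = 7/18981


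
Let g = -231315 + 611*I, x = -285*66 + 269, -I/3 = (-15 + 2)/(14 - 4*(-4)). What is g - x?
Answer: -2119797/10 ≈ -2.1198e+5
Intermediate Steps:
I = 13/10 (I = -3*(-15 + 2)/(14 - 4*(-4)) = -(-39)/(14 + 16) = -(-39)/30 = -3*(-13/30) = 13/10 ≈ 1.3000)
x = -18541 (x = -18810 + 269 = -18541)
g = -2305207/10 (g = -231315 + 611*(13/10) = -231315 + 7943/10 = -2305207/10 ≈ -2.3052e+5)
g - x = -2305207/10 - 1*(-18541) = -2305207/10 + 18541 = -2119797/10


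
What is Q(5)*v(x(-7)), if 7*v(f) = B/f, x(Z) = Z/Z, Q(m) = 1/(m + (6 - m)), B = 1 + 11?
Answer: 2/7 ≈ 0.28571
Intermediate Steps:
B = 12
Q(m) = ⅙ (Q(m) = 1/6 = ⅙)
x(Z) = 1
v(f) = 12/(7*f) (v(f) = (12/f)/7 = 12/(7*f))
Q(5)*v(x(-7)) = ((12/7)/1)/6 = ((12/7)*1)/6 = (⅙)*(12/7) = 2/7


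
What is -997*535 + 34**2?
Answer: -532239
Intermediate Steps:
-997*535 + 34**2 = -533395 + 1156 = -532239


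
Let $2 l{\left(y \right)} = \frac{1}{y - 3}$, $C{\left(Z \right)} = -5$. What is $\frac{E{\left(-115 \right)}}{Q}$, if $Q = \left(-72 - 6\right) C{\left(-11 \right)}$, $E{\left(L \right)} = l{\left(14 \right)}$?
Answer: $\frac{1}{8580} \approx 0.00011655$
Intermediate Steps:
$l{\left(y \right)} = \frac{1}{2 \left(-3 + y\right)}$ ($l{\left(y \right)} = \frac{1}{2 \left(y - 3\right)} = \frac{1}{2 \left(-3 + y\right)}$)
$E{\left(L \right)} = \frac{1}{22}$ ($E{\left(L \right)} = \frac{1}{2 \left(-3 + 14\right)} = \frac{1}{2 \cdot 11} = \frac{1}{2} \cdot \frac{1}{11} = \frac{1}{22}$)
$Q = 390$ ($Q = \left(-72 - 6\right) \left(-5\right) = \left(-78\right) \left(-5\right) = 390$)
$\frac{E{\left(-115 \right)}}{Q} = \frac{1}{22 \cdot 390} = \frac{1}{22} \cdot \frac{1}{390} = \frac{1}{8580}$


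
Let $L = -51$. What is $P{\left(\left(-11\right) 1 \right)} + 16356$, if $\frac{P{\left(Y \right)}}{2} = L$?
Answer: $16254$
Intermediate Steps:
$P{\left(Y \right)} = -102$ ($P{\left(Y \right)} = 2 \left(-51\right) = -102$)
$P{\left(\left(-11\right) 1 \right)} + 16356 = -102 + 16356 = 16254$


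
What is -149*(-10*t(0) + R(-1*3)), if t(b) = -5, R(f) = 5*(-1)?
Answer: -6705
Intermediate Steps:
R(f) = -5
-149*(-10*t(0) + R(-1*3)) = -149*(-10*(-5) - 5) = -149*(50 - 5) = -149*45 = -6705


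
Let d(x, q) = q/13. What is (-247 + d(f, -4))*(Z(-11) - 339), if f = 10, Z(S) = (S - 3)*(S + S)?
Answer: 99665/13 ≈ 7666.5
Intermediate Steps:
Z(S) = 2*S*(-3 + S) (Z(S) = (-3 + S)*(2*S) = 2*S*(-3 + S))
d(x, q) = q/13 (d(x, q) = q*(1/13) = q/13)
(-247 + d(f, -4))*(Z(-11) - 339) = (-247 + (1/13)*(-4))*(2*(-11)*(-3 - 11) - 339) = (-247 - 4/13)*(2*(-11)*(-14) - 339) = -3215*(308 - 339)/13 = -3215/13*(-31) = 99665/13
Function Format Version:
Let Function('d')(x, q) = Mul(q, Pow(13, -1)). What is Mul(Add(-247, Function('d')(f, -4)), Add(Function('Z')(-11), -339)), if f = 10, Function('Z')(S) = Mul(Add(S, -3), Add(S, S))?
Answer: Rational(99665, 13) ≈ 7666.5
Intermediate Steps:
Function('Z')(S) = Mul(2, S, Add(-3, S)) (Function('Z')(S) = Mul(Add(-3, S), Mul(2, S)) = Mul(2, S, Add(-3, S)))
Function('d')(x, q) = Mul(Rational(1, 13), q) (Function('d')(x, q) = Mul(q, Rational(1, 13)) = Mul(Rational(1, 13), q))
Mul(Add(-247, Function('d')(f, -4)), Add(Function('Z')(-11), -339)) = Mul(Add(-247, Mul(Rational(1, 13), -4)), Add(Mul(2, -11, Add(-3, -11)), -339)) = Mul(Add(-247, Rational(-4, 13)), Add(Mul(2, -11, -14), -339)) = Mul(Rational(-3215, 13), Add(308, -339)) = Mul(Rational(-3215, 13), -31) = Rational(99665, 13)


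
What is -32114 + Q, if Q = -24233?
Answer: -56347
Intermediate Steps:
-32114 + Q = -32114 - 24233 = -56347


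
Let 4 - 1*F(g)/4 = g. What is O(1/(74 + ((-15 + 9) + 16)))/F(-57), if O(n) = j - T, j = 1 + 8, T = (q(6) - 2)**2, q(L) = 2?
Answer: 9/244 ≈ 0.036885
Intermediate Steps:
F(g) = 16 - 4*g
T = 0 (T = (2 - 2)**2 = 0**2 = 0)
j = 9
O(n) = 9 (O(n) = 9 - 1*0 = 9 + 0 = 9)
O(1/(74 + ((-15 + 9) + 16)))/F(-57) = 9/(16 - 4*(-57)) = 9/(16 + 228) = 9/244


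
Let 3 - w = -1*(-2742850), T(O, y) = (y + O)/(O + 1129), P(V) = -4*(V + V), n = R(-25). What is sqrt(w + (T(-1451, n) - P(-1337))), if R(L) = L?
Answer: I*sqrt(71374469285)/161 ≈ 1659.4*I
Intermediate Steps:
n = -25
P(V) = -8*V
T(O, y) = (O + y)/(1129 + O)
w = -2742847 (w = 3 - (-1)*(-2742850) = 3 - 1*2742850 = 3 - 2742850 = -2742847)
sqrt(w + (T(-1451, n) - P(-1337))) = sqrt(-2742847 + ((-1451 - 25)/(1129 - 1451) - (-8)*(-1337))) = sqrt(-2742847 + (-1476/(-322) - 1*10696)) = sqrt(-2742847 + (-1/322*(-1476) - 10696)) = sqrt(-2742847 + (738/161 - 10696)) = sqrt(-2742847 - 1721318/161) = sqrt(-443319685/161) = I*sqrt(71374469285)/161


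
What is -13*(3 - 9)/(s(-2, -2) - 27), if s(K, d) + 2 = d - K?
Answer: -78/29 ≈ -2.6897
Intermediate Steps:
s(K, d) = -2 + d - K (s(K, d) = -2 + (d - K) = -2 + d - K)
-13*(3 - 9)/(s(-2, -2) - 27) = -13*(3 - 9)/((-2 - 2 - 1*(-2)) - 27) = -(-78)/((-2 - 2 + 2) - 27) = -(-78)/(-2 - 27) = -(-78)/(-29) = -(-78)*(-1)/29 = -13*6/29 = -78/29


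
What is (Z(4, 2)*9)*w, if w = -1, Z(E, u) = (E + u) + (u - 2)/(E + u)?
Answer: -54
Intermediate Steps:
Z(E, u) = E + u + (-2 + u)/(E + u) (Z(E, u) = (E + u) + (-2 + u)/(E + u) = E + u + (-2 + u)/(E + u))
(Z(4, 2)*9)*w = (((-2 + 2 + 4² + 2² + 2*4*2)/(4 + 2))*9)*(-1) = (((-2 + 2 + 16 + 4 + 16)/6)*9)*(-1) = (((⅙)*36)*9)*(-1) = (6*9)*(-1) = 54*(-1) = -54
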